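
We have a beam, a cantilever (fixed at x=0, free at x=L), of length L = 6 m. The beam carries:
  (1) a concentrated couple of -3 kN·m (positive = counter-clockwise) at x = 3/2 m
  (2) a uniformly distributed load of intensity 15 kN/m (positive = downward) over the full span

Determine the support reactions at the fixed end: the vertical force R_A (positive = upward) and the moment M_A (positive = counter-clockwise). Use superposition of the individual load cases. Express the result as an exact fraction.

R_A = 90 kN, M_A = 273 kN·m

Load 1 — applied couple M₀=-3 kN·m at a=3/2 m (b=L-a=9/2):
  R_A = 0 kN
  M_A = -M₀ = -(-3) = 3 kN·m
Load 2 — uniform load w=15 kN/m over full span:
  R_A = wL = 15·6 = 90 kN
  M_A = wL²/2 = 15·6²/2 = 270 kN·m
Superposition: R_A = 90 kN, M_A = 273 kN·m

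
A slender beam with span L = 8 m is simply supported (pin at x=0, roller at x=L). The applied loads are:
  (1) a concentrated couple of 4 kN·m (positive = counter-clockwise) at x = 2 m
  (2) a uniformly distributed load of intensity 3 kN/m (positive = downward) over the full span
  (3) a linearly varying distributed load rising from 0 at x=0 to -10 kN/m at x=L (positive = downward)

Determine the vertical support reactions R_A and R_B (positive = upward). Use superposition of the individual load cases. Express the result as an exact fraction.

R_A = -5/6 kN, R_B = -91/6 kN

Load 1 — applied couple M₀=4 kN·m at a=2 m (b=L-a=6):
  R_A = M₀/L = 4/8 = 1/2 kN
  R_B = -M₀/L = -4/8 = -1/2 kN
Load 2 — uniform load w=3 kN/m over full span:
  R_A = wL/2 = 3·8/2 = 12 kN
  R_B = wL/2 = 3·8/2 = 12 kN
Load 3 — triangular load w₀=-10 kN/m (0→w₀ over full span):
  R_A = w₀L/6 = (-10)·8/6 = -40/3 kN
  R_B = w₀L/3 = (-10)·8/3 = -80/3 kN
Superposition: R_A = -5/6 kN, R_B = -91/6 kN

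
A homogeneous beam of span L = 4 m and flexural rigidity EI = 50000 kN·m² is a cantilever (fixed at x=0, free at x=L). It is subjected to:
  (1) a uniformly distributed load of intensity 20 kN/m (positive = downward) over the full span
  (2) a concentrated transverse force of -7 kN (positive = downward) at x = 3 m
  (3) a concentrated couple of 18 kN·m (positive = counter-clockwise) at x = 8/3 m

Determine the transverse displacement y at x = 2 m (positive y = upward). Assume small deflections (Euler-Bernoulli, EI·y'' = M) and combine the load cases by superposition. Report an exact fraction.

y(2) = -79/25000 m

Load 1 — uniform load w=20 kN/m over full span:
  y_1 = -wx²(x²-4Lx+6L²)/(24EI) = -20·2²·(2²-4·4·2+6·4²)/(24·50000) = -17/3750 m
Load 2 — point force P=-7 kN at a=3 m (b=L-a=1):
  y_2 = -Px²(3a-x)/(6EI)  [x≤a] = -(-7)·2²·(3·3-2)/(6·50000) = 49/75000 m
Load 3 — applied couple M₀=18 kN·m at a=8/3 m (b=L-a=4/3):
  y_3 = M₀x²/(2EI)  [x≤a] = 18·2²/(2·50000) = 9/12500 m
Superposition: y = Σ y_i = -79/25000 m ≈ -0.003160 m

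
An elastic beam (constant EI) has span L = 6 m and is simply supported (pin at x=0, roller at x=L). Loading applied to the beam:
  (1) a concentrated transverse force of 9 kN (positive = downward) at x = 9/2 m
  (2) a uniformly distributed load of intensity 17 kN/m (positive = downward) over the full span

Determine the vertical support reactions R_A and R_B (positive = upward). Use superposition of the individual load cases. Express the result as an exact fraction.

R_A = 213/4 kN, R_B = 231/4 kN

Load 1 — point force P=9 kN at a=9/2 m (b=L-a=3/2):
  R_A = Pb/L = 9·(3/2)/6 = 9/4 kN
  R_B = Pa/L = 9·(9/2)/6 = 27/4 kN
Load 2 — uniform load w=17 kN/m over full span:
  R_A = wL/2 = 17·6/2 = 51 kN
  R_B = wL/2 = 17·6/2 = 51 kN
Superposition: R_A = 213/4 kN, R_B = 231/4 kN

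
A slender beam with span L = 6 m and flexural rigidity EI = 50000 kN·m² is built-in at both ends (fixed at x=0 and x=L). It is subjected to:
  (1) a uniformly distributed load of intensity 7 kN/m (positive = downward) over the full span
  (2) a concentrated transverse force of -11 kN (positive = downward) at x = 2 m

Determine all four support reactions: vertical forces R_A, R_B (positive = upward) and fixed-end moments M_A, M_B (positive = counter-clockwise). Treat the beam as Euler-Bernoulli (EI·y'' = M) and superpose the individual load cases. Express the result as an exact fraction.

R_A = 347/27 kN, M_A = 101/9 kN·m, R_B = 490/27 kN, M_B = -145/9 kN·m

Load 1 — uniform load w=7 kN/m over full span:
  R_A = wL/2 = 7·6/2 = 21 kN
  M_A = wL²/12 = 7·6²/12 = 21 kN·m
  R_B = wL/2 = 7·6/2 = 21 kN
  M_B = -wL²/12 = -7·6²/12 = -21 kN·m
Load 2 — point force P=-11 kN at a=2 m (b=L-a=4):
  R_A = Pb²(3a+b)/L³ = (-11)·4²·(3·2+4)/6³ = -220/27 kN
  M_A = Pab²/L² = (-11)·2·4²/6² = -88/9 kN·m
  R_B = Pa²(a+3b)/L³ = (-11)·2²·(2+3·4)/6³ = -77/27 kN
  M_B = -Pa²b/L² = -(-11)·2²·4/6² = 44/9 kN·m
Superposition: R_A = 347/27 kN, M_A = 101/9 kN·m, R_B = 490/27 kN, M_B = -145/9 kN·m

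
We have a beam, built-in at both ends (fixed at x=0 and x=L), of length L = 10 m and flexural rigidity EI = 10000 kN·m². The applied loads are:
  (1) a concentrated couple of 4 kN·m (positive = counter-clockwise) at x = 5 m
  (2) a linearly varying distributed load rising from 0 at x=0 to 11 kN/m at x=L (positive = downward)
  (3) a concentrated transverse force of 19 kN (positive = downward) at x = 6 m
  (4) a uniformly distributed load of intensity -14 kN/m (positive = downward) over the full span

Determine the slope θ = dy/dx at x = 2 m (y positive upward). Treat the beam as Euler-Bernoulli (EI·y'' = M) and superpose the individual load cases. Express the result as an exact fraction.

Load 1 — applied couple M₀=4 kN·m at a=5 m (b=L-a=5):
  θ_1 = (R_Ax²/2 - M_Ax)/EI  [x≤a] with R_A=3/5, M_A=1 = ((3/5)·2²/2 - 1·2)/10000 = -1/12500 rad
Load 2 — triangular load w₀=11 kN/m (0→w₀ over full span):
  θ_2 = -w₀(2x(L-x)(L-2x)(x+2L)+x²(L-x)²)/(120LEI) = -11·(2·2·(10-2)·(10-2·2)·(2+2·10)+2²·(10-2)²)/(120·10·10000) = -77/18750 rad
Load 3 — point force P=19 kN at a=6 m (b=L-a=4):
  θ_3 = -Pb²x(2aL-(3a+b)x)/(2L³EI)  [x≤a] = -19·4²·2·(2·6·10-(3·6+4)·2)/(2·10³·10000) = -361/156250 rad
Load 4 — uniform load w=-14 kN/m over full span:
  θ_4 = -wx(L-x)(L-2x)/(12EI) = -(-14)·2·(10-2)·(10-2·2)/(12·10000) = 7/625 rad
Superposition: θ = Σ θ_i = 4409/937500 rad ≈ 0.004703 rad

θ(2) = 4409/937500 rad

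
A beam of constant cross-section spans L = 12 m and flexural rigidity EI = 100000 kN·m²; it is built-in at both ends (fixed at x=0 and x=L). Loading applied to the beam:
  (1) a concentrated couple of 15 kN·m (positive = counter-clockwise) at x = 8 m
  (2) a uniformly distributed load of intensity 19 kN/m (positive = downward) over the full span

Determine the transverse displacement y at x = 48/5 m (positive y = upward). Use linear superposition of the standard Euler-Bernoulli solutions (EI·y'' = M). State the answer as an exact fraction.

y(48/5) = -8283/1953125 m

Load 1 — applied couple M₀=15 kN·m at a=8 m (b=L-a=4):
  y_1 = (R_Ax³/6 - M_Ax²/2 - M₀(x-a)²/2)/EI  [x>a] with R_A=5/3, M_A=5 = ((5/3)·(48/5)³/6 - 5·(48/5)²/2 - 15·((48/5)-8)²/2)/100000 = -3/78125 m
Load 2 — uniform load w=19 kN/m over full span:
  y_2 = -wx²(L-x)²/(24EI) = -19·(48/5)²·(12-(48/5))²/(24·100000) = -8208/1953125 m
Superposition: y = Σ y_i = -8283/1953125 m ≈ -0.004241 m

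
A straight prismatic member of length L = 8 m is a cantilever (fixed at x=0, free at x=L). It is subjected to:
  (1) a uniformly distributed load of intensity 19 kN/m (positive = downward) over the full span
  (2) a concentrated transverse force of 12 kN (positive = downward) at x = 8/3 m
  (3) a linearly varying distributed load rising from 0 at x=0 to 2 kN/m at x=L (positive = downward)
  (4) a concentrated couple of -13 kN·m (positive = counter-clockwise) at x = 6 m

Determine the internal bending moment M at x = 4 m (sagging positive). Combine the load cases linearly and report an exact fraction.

Load 1 — uniform load w=19 kN/m over full span:
  M_1 = -w(L-x)²/2 = -19·(8-4)²/2 = -152 kN·m
Load 2 — point force P=12 kN at a=8/3 m (b=L-a=16/3):
  M_2 = 0  [x>a] = 0 kN·m
Load 3 — triangular load w₀=2 kN/m (0→w₀ over full span):
  M_3 = w₀Lx/2 - w₀L²/3 - w₀x³/(6L) = 2·8·4/2 - 2·8²/3 - 2·4³/(6·8) = -40/3 kN·m
Load 4 — applied couple M₀=-13 kN·m at a=6 m (b=L-a=2):
  M_4 = M₀  [x≤a] = (-13) = -13 kN·m
Superposition: M = Σ M_i = -535/3 kN·m ≈ -178.333333 kN·m

M(4) = -535/3 kN·m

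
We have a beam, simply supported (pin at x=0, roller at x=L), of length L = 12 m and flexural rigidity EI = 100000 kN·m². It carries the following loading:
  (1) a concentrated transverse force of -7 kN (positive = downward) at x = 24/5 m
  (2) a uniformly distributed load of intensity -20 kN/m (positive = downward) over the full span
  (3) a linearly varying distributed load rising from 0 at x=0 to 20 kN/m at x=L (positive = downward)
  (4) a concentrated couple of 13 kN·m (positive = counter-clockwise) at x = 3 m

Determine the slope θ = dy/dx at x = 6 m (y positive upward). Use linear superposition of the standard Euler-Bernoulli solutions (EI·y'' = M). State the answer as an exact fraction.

Load 1 — point force P=-7 kN at a=24/5 m (b=L-a=36/5):
  θ_1 = -Pa(2L²-6Lx+3x²+a²)/(6LEI)  [x>a] = -(-7)·(24/5)·(2·12²-6·12·6+3·6²+(24/5)²)/(6·12·100000) = -189/3125000 rad
Load 2 — uniform load w=-20 kN/m over full span:
  θ_2 = -w(L³-6Lx²+4x³)/(24EI) = -(-20)·(12³-6·12·6²+4·6³)/(24·100000) = 0 rad
Load 3 — triangular load w₀=20 kN/m (0→w₀ over full span):
  θ_3 = -w₀(7L⁴-30L²x²+15x⁴)/(360LEI) = -20·(7·12⁴-30·12²·6²+15·6⁴)/(360·12·100000) = -21/50000 rad
Load 4 — applied couple M₀=13 kN·m at a=3 m (b=L-a=9):
  θ_4 = (M₀x²/(2L)-M₀(x-a)+C₁)/EI  [x>a] with C₁=M₀(3b²-L²)/(6L)=143/8 = (13·6²/(2·12)-13·(6-3)+(143/8))/100000 = -13/800000 rad
Superposition: θ = Σ θ_i = -49673/100000000 rad ≈ -0.000497 rad

θ(6) = -49673/100000000 rad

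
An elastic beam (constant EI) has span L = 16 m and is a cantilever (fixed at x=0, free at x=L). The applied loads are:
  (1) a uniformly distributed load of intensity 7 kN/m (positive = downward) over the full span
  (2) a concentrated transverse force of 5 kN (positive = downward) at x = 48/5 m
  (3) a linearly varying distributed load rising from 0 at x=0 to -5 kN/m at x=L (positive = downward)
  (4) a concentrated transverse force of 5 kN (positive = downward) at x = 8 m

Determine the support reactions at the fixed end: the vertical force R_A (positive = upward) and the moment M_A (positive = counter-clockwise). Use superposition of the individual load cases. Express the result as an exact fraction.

Load 1 — uniform load w=7 kN/m over full span:
  R_A = wL = 7·16 = 112 kN
  M_A = wL²/2 = 7·16²/2 = 896 kN·m
Load 2 — point force P=5 kN at a=48/5 m (b=L-a=32/5):
  R_A = P = 5 kN
  M_A = Pa = 5·(48/5) = 48 kN·m
Load 3 — triangular load w₀=-5 kN/m (0→w₀ over full span):
  R_A = w₀L/2 = (-5)·16/2 = -40 kN
  M_A = w₀L²/3 = (-5)·16²/3 = -1280/3 kN·m
Load 4 — point force P=5 kN at a=8 m (b=L-a=8):
  R_A = P = 5 kN
  M_A = Pa = 5·8 = 40 kN·m
Superposition: R_A = 82 kN, M_A = 1672/3 kN·m

R_A = 82 kN, M_A = 1672/3 kN·m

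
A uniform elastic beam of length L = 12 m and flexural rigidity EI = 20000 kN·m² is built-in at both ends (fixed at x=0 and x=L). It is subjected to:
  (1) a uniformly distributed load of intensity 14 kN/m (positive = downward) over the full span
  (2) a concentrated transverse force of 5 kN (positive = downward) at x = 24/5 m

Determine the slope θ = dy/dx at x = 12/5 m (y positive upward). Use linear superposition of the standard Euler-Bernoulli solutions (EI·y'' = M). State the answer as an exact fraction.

Load 1 — uniform load w=14 kN/m over full span:
  θ_1 = -wx(L-x)(L-2x)/(12EI) = -14·(12/5)·(12-(12/5))·(12-2·(12/5))/(12·20000) = -756/78125 rad
Load 2 — point force P=5 kN at a=24/5 m (b=L-a=36/5):
  θ_2 = -Pb²x(2aL-(3a+b)x)/(2L³EI)  [x≤a] = -5·(36/5)²·(12/5)·(2·(24/5)·12-(3·(24/5)+(36/5))·(12/5))/(2·12³·20000) = -891/1562500 rad
Superposition: θ = Σ θ_i = -16011/1562500 rad ≈ -0.010247 rad

θ(12/5) = -16011/1562500 rad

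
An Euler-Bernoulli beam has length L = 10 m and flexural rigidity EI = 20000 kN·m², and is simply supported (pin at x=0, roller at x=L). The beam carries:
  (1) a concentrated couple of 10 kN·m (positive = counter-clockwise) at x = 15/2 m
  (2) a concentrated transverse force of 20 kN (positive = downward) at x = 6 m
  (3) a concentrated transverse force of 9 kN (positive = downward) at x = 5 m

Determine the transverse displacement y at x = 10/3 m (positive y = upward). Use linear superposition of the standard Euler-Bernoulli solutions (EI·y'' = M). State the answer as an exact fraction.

y(10/3) = -3763/144000 m

Load 1 — applied couple M₀=10 kN·m at a=15/2 m (b=L-a=5/2):
  y_1 = (M₀x³/(6L)+C₁x)/EI  [x≤a] with C₁=M₀(3b²-L²)/(6L)=-325/24 = (10·(10/3)³/(6·10)+(-325/24)·(10/3))/20000 = -101/51840 m
Load 2 — point force P=20 kN at a=6 m (b=L-a=4):
  y_2 = -Pbx(L²-b²-x²)/(6LEI)  [x≤a] = -20·4·(10/3)·(10²-4²-(10/3)²)/(6·10·20000) = -164/10125 m
Load 3 — point force P=9 kN at a=5 m (b=L-a=5):
  y_3 = -Pbx(L²-b²-x²)/(6LEI)  [x≤a] = -9·5·(10/3)·(10²-5²-(10/3)²)/(6·10·20000) = -23/2880 m
Superposition: y = Σ y_i = -3763/144000 m ≈ -0.026132 m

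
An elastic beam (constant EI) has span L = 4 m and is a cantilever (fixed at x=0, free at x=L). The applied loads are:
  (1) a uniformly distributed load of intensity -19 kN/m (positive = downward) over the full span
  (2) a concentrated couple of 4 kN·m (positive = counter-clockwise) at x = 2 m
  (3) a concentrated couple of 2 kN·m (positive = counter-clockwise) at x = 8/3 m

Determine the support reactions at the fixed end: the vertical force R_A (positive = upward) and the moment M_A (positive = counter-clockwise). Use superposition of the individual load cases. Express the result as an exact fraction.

R_A = -76 kN, M_A = -158 kN·m

Load 1 — uniform load w=-19 kN/m over full span:
  R_A = wL = (-19)·4 = -76 kN
  M_A = wL²/2 = (-19)·4²/2 = -152 kN·m
Load 2 — applied couple M₀=4 kN·m at a=2 m (b=L-a=2):
  R_A = 0 kN
  M_A = -M₀ = -4 kN·m
Load 3 — applied couple M₀=2 kN·m at a=8/3 m (b=L-a=4/3):
  R_A = 0 kN
  M_A = -M₀ = -2 kN·m
Superposition: R_A = -76 kN, M_A = -158 kN·m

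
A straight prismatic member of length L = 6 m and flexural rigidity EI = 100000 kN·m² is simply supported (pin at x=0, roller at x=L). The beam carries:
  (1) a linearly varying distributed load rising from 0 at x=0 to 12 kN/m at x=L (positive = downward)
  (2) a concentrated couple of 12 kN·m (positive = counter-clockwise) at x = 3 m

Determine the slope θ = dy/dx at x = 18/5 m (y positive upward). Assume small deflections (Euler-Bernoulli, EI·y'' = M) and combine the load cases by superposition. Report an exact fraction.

θ(18/5) = 10077/62500000 rad

Load 1 — triangular load w₀=12 kN/m (0→w₀ over full span):
  θ_1 = -w₀(7L⁴-30L²x²+15x⁴)/(360LEI) = -12·(7·6⁴-30·6²·(18/5)²+15·(18/5)⁴)/(360·6·100000) = 261/1953125 rad
Load 2 — applied couple M₀=12 kN·m at a=3 m (b=L-a=3):
  θ_2 = (M₀x²/(2L)-M₀(x-a)+C₁)/EI  [x>a] with C₁=M₀(3b²-L²)/(6L)=-3 = (12·(18/5)²/(2·6)-12·((18/5)-3)+(-3))/100000 = 69/2500000 rad
Superposition: θ = Σ θ_i = 10077/62500000 rad ≈ 0.000161 rad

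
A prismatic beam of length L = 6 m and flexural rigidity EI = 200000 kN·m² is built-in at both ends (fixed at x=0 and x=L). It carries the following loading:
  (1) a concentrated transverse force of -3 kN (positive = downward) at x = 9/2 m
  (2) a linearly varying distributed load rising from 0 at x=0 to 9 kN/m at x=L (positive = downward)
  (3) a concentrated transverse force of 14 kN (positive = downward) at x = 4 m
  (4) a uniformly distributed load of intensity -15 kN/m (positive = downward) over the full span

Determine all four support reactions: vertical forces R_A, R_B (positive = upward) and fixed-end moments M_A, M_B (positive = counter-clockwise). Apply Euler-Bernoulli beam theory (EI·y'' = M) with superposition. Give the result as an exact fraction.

Load 1 — point force P=-3 kN at a=9/2 m (b=L-a=3/2):
  R_A = Pb²(3a+b)/L³ = (-3)·(3/2)²·(3·(9/2)+(3/2))/6³ = -15/32 kN
  M_A = Pab²/L² = (-3)·(9/2)·(3/2)²/6² = -27/32 kN·m
  R_B = Pa²(a+3b)/L³ = (-3)·(9/2)²·((9/2)+3·(3/2))/6³ = -81/32 kN
  M_B = -Pa²b/L² = -(-3)·(9/2)²·(3/2)/6² = 81/32 kN·m
Load 2 — triangular load w₀=9 kN/m (0→w₀ over full span):
  R_A = 3w₀L/20 = 3·9·6/20 = 81/10 kN
  M_A = w₀L²/30 = 9·6²/30 = 54/5 kN·m
  R_B = 7w₀L/20 = 7·9·6/20 = 189/10 kN
  M_B = -w₀L²/20 = -9·6²/20 = -81/5 kN·m
Load 3 — point force P=14 kN at a=4 m (b=L-a=2):
  R_A = Pb²(3a+b)/L³ = 14·2²·(3·4+2)/6³ = 98/27 kN
  M_A = Pab²/L² = 14·4·2²/6² = 56/9 kN·m
  R_B = Pa²(a+3b)/L³ = 14·4²·(4+3·2)/6³ = 280/27 kN
  M_B = -Pa²b/L² = -14·4²·2/6² = -112/9 kN·m
Load 4 — uniform load w=-15 kN/m over full span:
  R_A = wL/2 = (-15)·6/2 = -45 kN
  M_A = wL²/12 = (-15)·6²/12 = -45 kN·m
  R_B = wL/2 = (-15)·6/2 = -45 kN
  M_B = -wL²/12 = -(-15)·6²/12 = 45 kN·m
Superposition: R_A = -145753/4320 kN, M_A = -41503/1440 kN·m, R_B = -78887/4320 kN, M_B = 27197/1440 kN·m

R_A = -145753/4320 kN, M_A = -41503/1440 kN·m, R_B = -78887/4320 kN, M_B = 27197/1440 kN·m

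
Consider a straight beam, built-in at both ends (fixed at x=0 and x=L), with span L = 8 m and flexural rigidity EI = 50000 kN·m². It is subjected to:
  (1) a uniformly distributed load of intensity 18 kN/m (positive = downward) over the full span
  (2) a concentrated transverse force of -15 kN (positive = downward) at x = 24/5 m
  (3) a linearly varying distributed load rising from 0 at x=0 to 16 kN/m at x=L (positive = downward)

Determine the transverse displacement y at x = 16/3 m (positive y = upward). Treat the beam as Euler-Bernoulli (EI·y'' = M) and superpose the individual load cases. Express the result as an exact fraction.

Load 1 — uniform load w=18 kN/m over full span:
  y_1 = -wx²(L-x)²/(24EI) = -18·(16/3)²·(8-(16/3))²/(24·50000) = -256/84375 m
Load 2 — point force P=-15 kN at a=24/5 m (b=L-a=16/5):
  y_2 = -Pa²(L-x)²(3bL-(3b+a)(L-x))/(6L³EI)  [x>a] = -(-15)·(24/5)²·(8-(16/3))²·(3·(16/5)·8-(3·(16/5)+(24/5))·(8-(16/3)))/(6·8³·50000) = 48/78125 m
Load 3 — triangular load w₀=16 kN/m (0→w₀ over full span):
  y_3 = -w₀x²(L-x)²(x+2L)/(120LEI) = -16·(16/3)²·(8-(16/3))²·((16/3)+2·8)/(120·8·50000) = -16384/11390625 m
Superposition: y = Σ y_i = -219728/56953125 m ≈ -0.003858 m

y(16/3) = -219728/56953125 m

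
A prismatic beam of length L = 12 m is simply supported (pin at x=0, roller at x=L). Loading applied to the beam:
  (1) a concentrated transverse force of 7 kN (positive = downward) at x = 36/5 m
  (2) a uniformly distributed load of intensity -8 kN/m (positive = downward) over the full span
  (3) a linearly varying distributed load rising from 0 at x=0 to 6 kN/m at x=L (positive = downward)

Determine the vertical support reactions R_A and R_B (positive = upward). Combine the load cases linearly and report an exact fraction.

Load 1 — point force P=7 kN at a=36/5 m (b=L-a=24/5):
  R_A = Pb/L = 7·(24/5)/12 = 14/5 kN
  R_B = Pa/L = 7·(36/5)/12 = 21/5 kN
Load 2 — uniform load w=-8 kN/m over full span:
  R_A = wL/2 = (-8)·12/2 = -48 kN
  R_B = wL/2 = (-8)·12/2 = -48 kN
Load 3 — triangular load w₀=6 kN/m (0→w₀ over full span):
  R_A = w₀L/6 = 6·12/6 = 12 kN
  R_B = w₀L/3 = 6·12/3 = 24 kN
Superposition: R_A = -166/5 kN, R_B = -99/5 kN

R_A = -166/5 kN, R_B = -99/5 kN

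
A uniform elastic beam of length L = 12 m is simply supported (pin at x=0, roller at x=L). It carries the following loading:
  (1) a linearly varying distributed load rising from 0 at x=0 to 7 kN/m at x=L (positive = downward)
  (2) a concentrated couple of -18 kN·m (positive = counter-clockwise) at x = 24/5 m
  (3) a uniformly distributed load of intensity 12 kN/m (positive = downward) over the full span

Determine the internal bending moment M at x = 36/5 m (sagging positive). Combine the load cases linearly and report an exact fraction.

Load 1 — triangular load w₀=7 kN/m (0→w₀ over full span):
  M_1 = w₀Lx/6 - w₀x³/(6L) = 7·12·(36/5)/6 - 7·(36/5)³/(6·12) = 8064/125 kN·m
Load 2 — applied couple M₀=-18 kN·m at a=24/5 m (b=L-a=36/5):
  M_2 = M₀x/L - M₀  [x>a] = (-18)·(36/5)/12 - (-18) = 36/5 kN·m
Load 3 — uniform load w=12 kN/m over full span:
  M_3 = wx(L-x)/2 = 12·(36/5)·(12-(36/5))/2 = 5184/25 kN·m
Superposition: M = Σ M_i = 34884/125 kN·m ≈ 279.072000 kN·m

M(36/5) = 34884/125 kN·m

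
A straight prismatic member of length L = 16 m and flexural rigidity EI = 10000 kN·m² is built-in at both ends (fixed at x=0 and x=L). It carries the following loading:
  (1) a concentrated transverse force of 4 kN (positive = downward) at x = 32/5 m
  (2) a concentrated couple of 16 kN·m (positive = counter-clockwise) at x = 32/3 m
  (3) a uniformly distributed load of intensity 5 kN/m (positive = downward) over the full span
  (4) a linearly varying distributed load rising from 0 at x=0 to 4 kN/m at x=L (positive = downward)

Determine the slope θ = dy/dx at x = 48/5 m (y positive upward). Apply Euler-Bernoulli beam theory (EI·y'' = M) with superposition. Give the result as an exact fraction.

Load 1 — point force P=4 kN at a=32/5 m (b=L-a=48/5):
  θ_1 = Pa²(L-x)(2bL-(3b+a)(L-x))/(2L³EI)  [x>a] = 4·(32/5)²·(16-(48/5))·(2·(48/5)·16-(3·(48/5)+(32/5))·(16-(48/5)))/(2·16³·10000) = 2048/1953125 rad
Load 2 — applied couple M₀=16 kN·m at a=32/3 m (b=L-a=16/3):
  θ_2 = (R_Ax²/2 - M_Ax)/EI  [x≤a] with R_A=4/3, M_A=16/3 = ((4/3)·(48/5)²/2 - (16/3)·(48/5))/10000 = 16/15625 rad
Load 3 — uniform load w=5 kN/m over full span:
  θ_3 = -wx(L-x)(L-2x)/(12EI) = -5·(48/5)·(16-(48/5))·(16-2·(48/5))/(12·10000) = 128/15625 rad
Load 4 — triangular load w₀=4 kN/m (0→w₀ over full span):
  θ_4 = -w₀(2x(L-x)(L-2x)(x+2L)+x²(L-x)²)/(120LEI) = -4·(2·(48/5)·(16-(48/5))·(16-2·(48/5))·((48/5)+2·16)+(48/5)²·(16-(48/5))²)/(120·16·10000) = 1024/390625 rad
Superposition: θ = Σ θ_i = 25168/1953125 rad ≈ 0.012886 rad

θ(48/5) = 25168/1953125 rad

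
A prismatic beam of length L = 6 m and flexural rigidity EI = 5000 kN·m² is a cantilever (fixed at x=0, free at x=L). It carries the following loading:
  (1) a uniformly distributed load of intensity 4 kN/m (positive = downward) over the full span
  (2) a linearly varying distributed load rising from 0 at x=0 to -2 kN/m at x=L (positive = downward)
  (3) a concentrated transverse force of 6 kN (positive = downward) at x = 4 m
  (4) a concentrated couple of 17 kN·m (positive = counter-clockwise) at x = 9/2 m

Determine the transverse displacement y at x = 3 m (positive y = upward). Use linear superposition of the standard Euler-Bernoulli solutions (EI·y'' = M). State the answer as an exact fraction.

y(3) = -6093/200000 m

Load 1 — uniform load w=4 kN/m over full span:
  y_1 = -wx²(x²-4Lx+6L²)/(24EI) = -4·3²·(3²-4·6·3+6·6²)/(24·5000) = -459/10000 m
Load 2 — triangular load w₀=-2 kN/m (0→w₀ over full span):
  y_2 = (w₀Lx³/12-w₀L²x²/6-w₀x⁵/(120L))/EI = ((-2)·6·3³/12-(-2)·6²·3²/6-(-2)·3⁵/(120·6))/5000 = 3267/200000 m
Load 3 — point force P=6 kN at a=4 m (b=L-a=2):
  y_3 = -Px²(3a-x)/(6EI)  [x≤a] = -6·3²·(3·4-3)/(6·5000) = -81/5000 m
Load 4 — applied couple M₀=17 kN·m at a=9/2 m (b=L-a=3/2):
  y_4 = M₀x²/(2EI)  [x≤a] = 17·3²/(2·5000) = 153/10000 m
Superposition: y = Σ y_i = -6093/200000 m ≈ -0.030465 m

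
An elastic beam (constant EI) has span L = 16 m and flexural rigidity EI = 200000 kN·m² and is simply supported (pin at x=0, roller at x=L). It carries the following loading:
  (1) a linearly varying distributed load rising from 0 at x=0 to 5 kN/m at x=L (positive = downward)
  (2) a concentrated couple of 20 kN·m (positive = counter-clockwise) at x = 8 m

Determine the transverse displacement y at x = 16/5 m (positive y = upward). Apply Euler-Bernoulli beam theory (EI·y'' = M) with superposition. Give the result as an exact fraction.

y(16/5) = -181378/29296875 m

Load 1 — triangular load w₀=5 kN/m (0→w₀ over full span):
  y_1 = -w₀x(7L⁴-10L²x²+3x⁴)/(360LEI) = -5·(16/5)·(7·16⁴-10·16²·(16/5)²+3·(16/5)⁴)/(360·16·200000) = -176128/29296875 m
Load 2 — applied couple M₀=20 kN·m at a=8 m (b=L-a=8):
  y_2 = (M₀x³/(6L)+C₁x)/EI  [x≤a] with C₁=M₀(3b²-L²)/(6L)=-40/3 = (20·(16/5)³/(6·16)+(-40/3)·(16/5))/200000 = -14/78125 m
Superposition: y = Σ y_i = -181378/29296875 m ≈ -0.006191 m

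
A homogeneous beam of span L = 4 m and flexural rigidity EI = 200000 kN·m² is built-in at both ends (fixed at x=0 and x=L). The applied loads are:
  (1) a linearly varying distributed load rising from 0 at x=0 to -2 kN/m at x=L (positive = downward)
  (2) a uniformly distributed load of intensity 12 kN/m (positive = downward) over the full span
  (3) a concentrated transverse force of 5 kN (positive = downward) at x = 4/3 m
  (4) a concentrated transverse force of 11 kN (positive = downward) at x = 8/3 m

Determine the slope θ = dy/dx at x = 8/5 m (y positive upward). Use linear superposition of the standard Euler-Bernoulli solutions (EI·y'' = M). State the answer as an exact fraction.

θ(8/5) = -3169/140625000 rad

Load 1 — triangular load w₀=-2 kN/m (0→w₀ over full span):
  θ_1 = -w₀(2x(L-x)(L-2x)(x+2L)+x²(L-x)²)/(120LEI) = -(-2)·(2·(8/5)·(4-(8/5))·(4-2·(8/5))·((8/5)+2·4)+(8/5)²·(4-(8/5))²)/(120·4·200000) = 3/1953125 rad
Load 2 — uniform load w=12 kN/m over full span:
  θ_2 = -wx(L-x)(L-2x)/(12EI) = -12·(8/5)·(4-(8/5))·(4-2·(8/5))/(12·200000) = -6/390625 rad
Load 3 — point force P=5 kN at a=4/3 m (b=L-a=8/3):
  θ_3 = Pa²(L-x)(2bL-(3b+a)(L-x))/(2L³EI)  [x>a] = 5·(4/3)²·(4-(8/5))·(2·(8/3)·4-(3·(8/3)+(4/3))·(4-(8/5)))/(2·4³·200000) = -1/1125000 rad
Load 4 — point force P=11 kN at a=8/3 m (b=L-a=4/3):
  θ_4 = -Pb²x(2aL-(3a+b)x)/(2L³EI)  [x≤a] = -11·(4/3)²·(8/5)·(2·(8/3)·4-(3·(8/3)+(4/3))·(8/5))/(2·4³·200000) = -11/1406250 rad
Superposition: θ = Σ θ_i = -3169/140625000 rad ≈ -0.000023 rad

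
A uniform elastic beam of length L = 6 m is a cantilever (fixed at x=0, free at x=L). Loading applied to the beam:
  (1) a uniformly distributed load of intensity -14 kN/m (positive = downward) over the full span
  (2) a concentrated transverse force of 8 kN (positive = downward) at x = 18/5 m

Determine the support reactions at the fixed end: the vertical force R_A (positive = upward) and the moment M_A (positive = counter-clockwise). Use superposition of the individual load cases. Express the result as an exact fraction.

Load 1 — uniform load w=-14 kN/m over full span:
  R_A = wL = (-14)·6 = -84 kN
  M_A = wL²/2 = (-14)·6²/2 = -252 kN·m
Load 2 — point force P=8 kN at a=18/5 m (b=L-a=12/5):
  R_A = P = 8 kN
  M_A = Pa = 8·(18/5) = 144/5 kN·m
Superposition: R_A = -76 kN, M_A = -1116/5 kN·m

R_A = -76 kN, M_A = -1116/5 kN·m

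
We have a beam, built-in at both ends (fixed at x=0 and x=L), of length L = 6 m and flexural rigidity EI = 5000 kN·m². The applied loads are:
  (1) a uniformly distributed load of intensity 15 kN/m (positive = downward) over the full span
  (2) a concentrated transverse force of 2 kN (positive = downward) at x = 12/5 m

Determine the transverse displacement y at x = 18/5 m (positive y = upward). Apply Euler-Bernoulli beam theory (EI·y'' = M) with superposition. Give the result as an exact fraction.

y(18/5) = -94437/9765625 m

Load 1 — uniform load w=15 kN/m over full span:
  y_1 = -wx²(L-x)²/(24EI) = -15·(18/5)²·(6-(18/5))²/(24·5000) = -729/78125 m
Load 2 — point force P=2 kN at a=12/5 m (b=L-a=18/5):
  y_2 = -Pa²(L-x)²(3bL-(3b+a)(L-x))/(6L³EI)  [x>a] = -2·(12/5)²·(6-(18/5))²·(3·(18/5)·6-(3·(18/5)+(12/5))·(6-(18/5)))/(6·6³·5000) = -3312/9765625 m
Superposition: y = Σ y_i = -94437/9765625 m ≈ -0.009670 m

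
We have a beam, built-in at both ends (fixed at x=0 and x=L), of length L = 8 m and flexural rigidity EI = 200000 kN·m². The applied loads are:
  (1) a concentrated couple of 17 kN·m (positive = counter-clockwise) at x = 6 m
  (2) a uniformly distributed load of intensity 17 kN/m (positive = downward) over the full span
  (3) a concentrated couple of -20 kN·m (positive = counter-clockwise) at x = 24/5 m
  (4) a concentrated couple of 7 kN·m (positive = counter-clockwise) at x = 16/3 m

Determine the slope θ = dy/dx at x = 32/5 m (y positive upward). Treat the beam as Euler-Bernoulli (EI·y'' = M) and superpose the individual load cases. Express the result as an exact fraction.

θ(32/5) = 7361/18750000 rad

Load 1 — applied couple M₀=17 kN·m at a=6 m (b=L-a=2):
  θ_1 = (R_Ax²/2 - M_Ax - M₀(x-a))/EI  [x>a] with R_A=153/64, M_A=85/16 = ((153/64)·(32/5)²/2 - (85/16)·(32/5) - 17·((32/5)-6))/200000 = 51/1250000 rad
Load 2 — uniform load w=17 kN/m over full span:
  θ_2 = -wx(L-x)(L-2x)/(12EI) = -17·(32/5)·(8-(32/5))·(8-2·(32/5))/(12·200000) = 136/390625 rad
Load 3 — applied couple M₀=-20 kN·m at a=24/5 m (b=L-a=16/5):
  θ_3 = (R_Ax²/2 - M_Ax - M₀(x-a))/EI  [x>a] with R_A=-18/5, M_A=-32/5 = ((-18/5)·(32/5)²/2 - (-32/5)·(32/5) - (-20)·((32/5)-(24/5)))/200000 = -3/781250 rad
Load 4 — applied couple M₀=7 kN·m at a=16/3 m (b=L-a=8/3):
  θ_4 = (R_Ax²/2 - M_Ax - M₀(x-a))/EI  [x>a] with R_A=7/6, M_A=7/3 = ((7/6)·(32/5)²/2 - (7/3)·(32/5) - 7·((32/5)-(16/3)))/200000 = 7/937500 rad
Superposition: θ = Σ θ_i = 7361/18750000 rad ≈ 0.000393 rad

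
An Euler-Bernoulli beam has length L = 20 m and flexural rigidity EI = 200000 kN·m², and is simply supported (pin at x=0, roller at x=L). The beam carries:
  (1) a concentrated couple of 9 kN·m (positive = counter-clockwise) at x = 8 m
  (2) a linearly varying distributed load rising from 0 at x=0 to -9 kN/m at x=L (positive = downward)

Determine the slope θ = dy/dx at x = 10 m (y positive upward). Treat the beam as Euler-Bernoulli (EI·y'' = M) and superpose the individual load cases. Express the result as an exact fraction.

θ(10) = 59/125000 rad

Load 1 — applied couple M₀=9 kN·m at a=8 m (b=L-a=12):
  θ_1 = (M₀x²/(2L)-M₀(x-a)+C₁)/EI  [x>a] with C₁=M₀(3b²-L²)/(6L)=12/5 = (9·10²/(2·20)-9·(10-8)+(12/5))/200000 = 69/2000000 rad
Load 2 — triangular load w₀=-9 kN/m (0→w₀ over full span):
  θ_2 = -w₀(7L⁴-30L²x²+15x⁴)/(360LEI) = -(-9)·(7·20⁴-30·20²·10²+15·10⁴)/(360·20·200000) = 7/16000 rad
Superposition: θ = Σ θ_i = 59/125000 rad ≈ 0.000472 rad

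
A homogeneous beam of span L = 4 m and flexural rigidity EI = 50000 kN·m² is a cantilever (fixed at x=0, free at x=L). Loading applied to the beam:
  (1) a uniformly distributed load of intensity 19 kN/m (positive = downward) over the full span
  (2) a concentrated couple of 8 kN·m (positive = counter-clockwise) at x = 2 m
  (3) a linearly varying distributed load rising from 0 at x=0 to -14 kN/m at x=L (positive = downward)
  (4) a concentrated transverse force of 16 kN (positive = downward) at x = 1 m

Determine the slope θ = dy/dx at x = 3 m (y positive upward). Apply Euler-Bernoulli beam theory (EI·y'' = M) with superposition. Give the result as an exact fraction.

θ(3) = -1307/800000 rad

Load 1 — uniform load w=19 kN/m over full span:
  θ_1 = -wx(x²-3Lx+3L²)/(6EI) = -19·3·(3²-3·4·3+3·4²)/(6·50000) = -399/100000 rad
Load 2 — applied couple M₀=8 kN·m at a=2 m (b=L-a=2):
  θ_2 = M₀a/EI  [x>a] = 8·2/50000 = 1/3125 rad
Load 3 — triangular load w₀=-14 kN/m (0→w₀ over full span):
  θ_3 = (w₀Lx²/4-w₀L²x/3-w₀x⁴/(24L))/EI = ((-14)·4·3²/4-(-14)·4²·3/3-(-14)·3⁴/(24·4))/50000 = 1757/800000 rad
Load 4 — point force P=16 kN at a=1 m (b=L-a=3):
  θ_4 = -Pa²/(2EI)  [x>a] = -16·1²/(2·50000) = -1/6250 rad
Superposition: θ = Σ θ_i = -1307/800000 rad ≈ -0.001634 rad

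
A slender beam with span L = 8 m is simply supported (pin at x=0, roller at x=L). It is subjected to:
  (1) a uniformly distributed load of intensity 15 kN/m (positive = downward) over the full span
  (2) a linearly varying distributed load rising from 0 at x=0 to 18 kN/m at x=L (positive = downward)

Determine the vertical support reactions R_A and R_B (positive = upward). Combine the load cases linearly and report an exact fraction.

Load 1 — uniform load w=15 kN/m over full span:
  R_A = wL/2 = 15·8/2 = 60 kN
  R_B = wL/2 = 15·8/2 = 60 kN
Load 2 — triangular load w₀=18 kN/m (0→w₀ over full span):
  R_A = w₀L/6 = 18·8/6 = 24 kN
  R_B = w₀L/3 = 18·8/3 = 48 kN
Superposition: R_A = 84 kN, R_B = 108 kN

R_A = 84 kN, R_B = 108 kN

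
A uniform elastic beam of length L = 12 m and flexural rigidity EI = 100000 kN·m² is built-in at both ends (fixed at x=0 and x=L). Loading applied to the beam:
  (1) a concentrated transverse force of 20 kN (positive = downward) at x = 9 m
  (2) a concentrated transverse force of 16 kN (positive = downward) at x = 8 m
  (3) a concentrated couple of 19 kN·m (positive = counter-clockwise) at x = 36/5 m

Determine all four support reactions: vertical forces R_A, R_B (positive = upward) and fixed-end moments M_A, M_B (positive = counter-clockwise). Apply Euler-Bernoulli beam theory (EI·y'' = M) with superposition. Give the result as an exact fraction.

Load 1 — point force P=20 kN at a=9 m (b=L-a=3):
  R_A = Pb²(3a+b)/L³ = 20·3²·(3·9+3)/12³ = 25/8 kN
  M_A = Pab²/L² = 20·9·3²/12² = 45/4 kN·m
  R_B = Pa²(a+3b)/L³ = 20·9²·(9+3·3)/12³ = 135/8 kN
  M_B = -Pa²b/L² = -20·9²·3/12² = -135/4 kN·m
Load 2 — point force P=16 kN at a=8 m (b=L-a=4):
  R_A = Pb²(3a+b)/L³ = 16·4²·(3·8+4)/12³ = 112/27 kN
  M_A = Pab²/L² = 16·8·4²/12² = 128/9 kN·m
  R_B = Pa²(a+3b)/L³ = 16·8²·(8+3·4)/12³ = 320/27 kN
  M_B = -Pa²b/L² = -16·8²·4/12² = -256/9 kN·m
Load 3 — applied couple M₀=19 kN·m at a=36/5 m (b=L-a=24/5):
  R_A = 6M₀ab/L³ = 6·19·(36/5)·(24/5)/12³ = 57/25 kN
  M_A = M₀b(2a-b)/L² = 19·(24/5)·(2·(36/5)-(24/5))/12² = 152/25 kN·m
  R_B = -6M₀ab/L³ = -6·19·(36/5)·(24/5)/12³ = -57/25 kN
  M_B = M₀a(2b-a)/L² = 19·(36/5)·(2·(24/5)-(36/5))/12² = 57/25 kN·m
Superposition: R_A = 51587/5400 kN, M_A = 28397/900 kN·m, R_B = 142813/5400 kN, M_B = -53923/900 kN·m

R_A = 51587/5400 kN, M_A = 28397/900 kN·m, R_B = 142813/5400 kN, M_B = -53923/900 kN·m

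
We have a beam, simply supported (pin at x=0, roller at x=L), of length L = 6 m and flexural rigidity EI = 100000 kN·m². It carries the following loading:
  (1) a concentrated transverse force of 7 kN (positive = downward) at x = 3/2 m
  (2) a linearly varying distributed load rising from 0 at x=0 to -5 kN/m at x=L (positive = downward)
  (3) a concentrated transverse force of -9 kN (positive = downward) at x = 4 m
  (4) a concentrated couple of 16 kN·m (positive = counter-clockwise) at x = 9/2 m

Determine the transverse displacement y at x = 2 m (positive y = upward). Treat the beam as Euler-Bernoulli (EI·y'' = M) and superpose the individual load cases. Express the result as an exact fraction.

Load 1 — point force P=7 kN at a=3/2 m (b=L-a=9/2):
  y_1 = -Pa(L-x)(2Lx-a²-x²)/(6LEI)  [x>a] = -7·(3/2)·(6-2)·(2·6·2-(3/2)²-2²)/(6·6·100000) = -497/2400000 m
Load 2 — triangular load w₀=-5 kN/m (0→w₀ over full span):
  y_2 = -w₀x(7L⁴-10L²x²+3x⁴)/(360LEI) = -(-5)·2·(7·6⁴-10·6²·2²+3·2⁴)/(360·6·100000) = 2/5625 m
Load 3 — point force P=-9 kN at a=4 m (b=L-a=2):
  y_3 = -Pbx(L²-b²-x²)/(6LEI)  [x≤a] = -(-9)·2·2·(6²-2²-2²)/(6·6·100000) = 7/25000 m
Load 4 — applied couple M₀=16 kN·m at a=9/2 m (b=L-a=3/2):
  y_4 = (M₀x³/(6L)+C₁x)/EI  [x≤a] with C₁=M₀(3b²-L²)/(6L)=-13 = (16·2³/(6·6)+(-13)·2)/100000 = -101/450000 m
Superposition: y = Σ y_i = 1469/7200000 m ≈ 0.000204 m

y(2) = 1469/7200000 m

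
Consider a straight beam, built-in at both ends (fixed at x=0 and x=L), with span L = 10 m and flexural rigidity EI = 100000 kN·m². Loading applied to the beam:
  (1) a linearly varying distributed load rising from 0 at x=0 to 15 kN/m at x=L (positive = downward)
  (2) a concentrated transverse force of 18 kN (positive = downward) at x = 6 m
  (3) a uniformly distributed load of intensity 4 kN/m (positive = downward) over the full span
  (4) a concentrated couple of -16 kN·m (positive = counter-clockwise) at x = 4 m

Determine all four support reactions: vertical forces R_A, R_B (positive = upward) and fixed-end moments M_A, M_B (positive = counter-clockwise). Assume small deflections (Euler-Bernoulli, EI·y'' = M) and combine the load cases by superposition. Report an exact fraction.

R_A = 11633/250 kN, M_A = 7402/75 kN·m, R_B = 21617/250 kN, M_B = -10453/75 kN·m

Load 1 — triangular load w₀=15 kN/m (0→w₀ over full span):
  R_A = 3w₀L/20 = 3·15·10/20 = 45/2 kN
  M_A = w₀L²/30 = 15·10²/30 = 50 kN·m
  R_B = 7w₀L/20 = 7·15·10/20 = 105/2 kN
  M_B = -w₀L²/20 = -15·10²/20 = -75 kN·m
Load 2 — point force P=18 kN at a=6 m (b=L-a=4):
  R_A = Pb²(3a+b)/L³ = 18·4²·(3·6+4)/10³ = 792/125 kN
  M_A = Pab²/L² = 18·6·4²/10² = 432/25 kN·m
  R_B = Pa²(a+3b)/L³ = 18·6²·(6+3·4)/10³ = 1458/125 kN
  M_B = -Pa²b/L² = -18·6²·4/10² = -648/25 kN·m
Load 3 — uniform load w=4 kN/m over full span:
  R_A = wL/2 = 4·10/2 = 20 kN
  M_A = wL²/12 = 4·10²/12 = 100/3 kN·m
  R_B = wL/2 = 4·10/2 = 20 kN
  M_B = -wL²/12 = -4·10²/12 = -100/3 kN·m
Load 4 — applied couple M₀=-16 kN·m at a=4 m (b=L-a=6):
  R_A = 6M₀ab/L³ = 6·(-16)·4·6/10³ = -288/125 kN
  M_A = M₀b(2a-b)/L² = (-16)·6·(2·4-6)/10² = -48/25 kN·m
  R_B = -6M₀ab/L³ = -6·(-16)·4·6/10³ = 288/125 kN
  M_B = M₀a(2b-a)/L² = (-16)·4·(2·6-4)/10² = -128/25 kN·m
Superposition: R_A = 11633/250 kN, M_A = 7402/75 kN·m, R_B = 21617/250 kN, M_B = -10453/75 kN·m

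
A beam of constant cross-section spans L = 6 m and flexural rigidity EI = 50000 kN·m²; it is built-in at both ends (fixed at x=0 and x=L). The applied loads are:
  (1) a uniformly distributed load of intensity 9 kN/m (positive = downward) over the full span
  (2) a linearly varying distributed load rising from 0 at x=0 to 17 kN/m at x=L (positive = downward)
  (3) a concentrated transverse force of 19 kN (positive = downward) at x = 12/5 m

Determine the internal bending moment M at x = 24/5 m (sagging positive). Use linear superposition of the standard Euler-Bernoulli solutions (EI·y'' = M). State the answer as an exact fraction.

M(24/5) = -1989/625 kN·m

Load 1 — uniform load w=9 kN/m over full span:
  M_1 = wLx/2 - wL²/12 - wx²/2 = 9·6·(24/5)/2 - 9·6²/12 - 9·(24/5)²/2 = -27/25 kN·m
Load 2 — triangular load w₀=17 kN/m (0→w₀ over full span):
  M_2 = 3w₀Lx/20 - w₀L²/30 - w₀x³/(6L) = 3·17·6·(24/5)/20 - 17·6²/30 - 17·(24/5)³/(6·6) = 102/125 kN·m
Load 3 — point force P=19 kN at a=12/5 m (b=L-a=18/5):
  M_3 = Pa²(a+3b)(L-x)/L³ - Pa²b/L²  [x>a] = 19·(12/5)²·((12/5)+3·(18/5))·(6-(24/5))/6³ - 19·(12/5)²·(18/5)/6² = -1824/625 kN·m
Superposition: M = Σ M_i = -1989/625 kN·m ≈ -3.182400 kN·m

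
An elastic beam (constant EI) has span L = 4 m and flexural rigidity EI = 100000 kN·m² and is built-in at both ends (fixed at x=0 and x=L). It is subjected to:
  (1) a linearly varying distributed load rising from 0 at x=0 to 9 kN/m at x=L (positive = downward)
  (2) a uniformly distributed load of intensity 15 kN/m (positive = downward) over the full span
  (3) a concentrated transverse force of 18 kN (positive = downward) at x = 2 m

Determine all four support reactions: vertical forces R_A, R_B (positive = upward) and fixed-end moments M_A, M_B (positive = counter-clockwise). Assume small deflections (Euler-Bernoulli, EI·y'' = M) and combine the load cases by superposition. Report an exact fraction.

Load 1 — triangular load w₀=9 kN/m (0→w₀ over full span):
  R_A = 3w₀L/20 = 3·9·4/20 = 27/5 kN
  M_A = w₀L²/30 = 9·4²/30 = 24/5 kN·m
  R_B = 7w₀L/20 = 7·9·4/20 = 63/5 kN
  M_B = -w₀L²/20 = -9·4²/20 = -36/5 kN·m
Load 2 — uniform load w=15 kN/m over full span:
  R_A = wL/2 = 15·4/2 = 30 kN
  M_A = wL²/12 = 15·4²/12 = 20 kN·m
  R_B = wL/2 = 15·4/2 = 30 kN
  M_B = -wL²/12 = -15·4²/12 = -20 kN·m
Load 3 — point force P=18 kN at a=2 m (b=L-a=2):
  R_A = Pb²(3a+b)/L³ = 18·2²·(3·2+2)/4³ = 9 kN
  M_A = Pab²/L² = 18·2·2²/4² = 9 kN·m
  R_B = Pa²(a+3b)/L³ = 18·2²·(2+3·2)/4³ = 9 kN
  M_B = -Pa²b/L² = -18·2²·2/4² = -9 kN·m
Superposition: R_A = 222/5 kN, M_A = 169/5 kN·m, R_B = 258/5 kN, M_B = -181/5 kN·m

R_A = 222/5 kN, M_A = 169/5 kN·m, R_B = 258/5 kN, M_B = -181/5 kN·m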